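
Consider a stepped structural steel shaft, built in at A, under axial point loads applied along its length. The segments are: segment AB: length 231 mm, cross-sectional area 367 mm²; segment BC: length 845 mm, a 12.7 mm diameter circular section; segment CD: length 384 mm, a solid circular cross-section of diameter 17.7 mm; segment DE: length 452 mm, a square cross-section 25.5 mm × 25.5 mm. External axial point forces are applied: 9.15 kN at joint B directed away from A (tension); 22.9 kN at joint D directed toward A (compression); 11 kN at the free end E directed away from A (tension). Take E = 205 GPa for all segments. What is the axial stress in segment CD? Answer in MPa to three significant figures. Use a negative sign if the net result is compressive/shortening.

-48.4 MPa

Internal axial forces (sectioning from the free end, tension +): N_DE = 11 kN, N_CD = -11.9 kN, N_BC = -11.9 kN, N_AB = -2.75 kN.
A_CD = 246.1 mm².
σ_CD = N_CD/A_CD = -11900/246.1 = -48.36 MPa.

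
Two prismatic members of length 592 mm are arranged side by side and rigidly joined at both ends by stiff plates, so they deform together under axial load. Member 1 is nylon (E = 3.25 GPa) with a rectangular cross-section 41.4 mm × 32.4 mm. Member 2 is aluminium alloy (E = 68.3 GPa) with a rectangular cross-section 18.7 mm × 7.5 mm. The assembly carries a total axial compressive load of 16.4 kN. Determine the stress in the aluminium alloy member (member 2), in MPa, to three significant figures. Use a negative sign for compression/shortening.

-80.4 MPa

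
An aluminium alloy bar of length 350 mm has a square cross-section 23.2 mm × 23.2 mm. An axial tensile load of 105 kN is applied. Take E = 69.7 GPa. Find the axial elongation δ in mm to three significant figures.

A = 538.2 mm².
δ_mech = NL/(AE) = 105000·350/(538.2·69700) = 0.9796 mm.

0.980 mm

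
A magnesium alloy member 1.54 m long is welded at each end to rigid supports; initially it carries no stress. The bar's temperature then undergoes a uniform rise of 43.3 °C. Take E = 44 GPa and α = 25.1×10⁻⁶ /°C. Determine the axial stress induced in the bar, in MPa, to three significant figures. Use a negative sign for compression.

-47.8 MPa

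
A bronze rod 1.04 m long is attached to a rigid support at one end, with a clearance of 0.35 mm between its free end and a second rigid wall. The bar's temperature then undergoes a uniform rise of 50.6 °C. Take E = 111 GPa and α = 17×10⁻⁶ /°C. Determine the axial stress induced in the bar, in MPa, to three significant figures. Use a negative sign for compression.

-58.1 MPa

Free thermal expansion αLΔT = 17e-6 · 1040 · 50.6 = 0.8946 mm.
The walls engage after the gap closes; constrained expansion = 0.8946 − 0.35 = 0.5446 mm.
The walls impose strain ε = −(0.5446)/1040 = -5.2366e-04; σ = Eε = 111000 · -5.2366e-04 = -58.13 MPa.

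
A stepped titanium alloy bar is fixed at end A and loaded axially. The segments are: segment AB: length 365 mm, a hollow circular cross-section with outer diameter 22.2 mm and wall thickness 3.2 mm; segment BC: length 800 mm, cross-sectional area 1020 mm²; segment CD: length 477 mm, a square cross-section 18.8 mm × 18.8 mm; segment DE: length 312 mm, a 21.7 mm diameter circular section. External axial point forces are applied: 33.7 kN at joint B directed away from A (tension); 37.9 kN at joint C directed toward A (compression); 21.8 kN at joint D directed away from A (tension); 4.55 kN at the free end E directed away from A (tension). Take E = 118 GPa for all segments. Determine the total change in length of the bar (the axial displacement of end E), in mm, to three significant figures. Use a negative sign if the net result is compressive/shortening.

0.616 mm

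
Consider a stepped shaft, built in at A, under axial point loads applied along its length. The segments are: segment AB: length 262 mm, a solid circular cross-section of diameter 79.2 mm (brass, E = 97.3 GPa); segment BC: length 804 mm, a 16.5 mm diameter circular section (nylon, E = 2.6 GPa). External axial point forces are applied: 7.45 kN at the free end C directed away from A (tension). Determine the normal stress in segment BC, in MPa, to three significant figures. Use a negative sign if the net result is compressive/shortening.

Internal axial forces (sectioning from the free end, tension +): N_BC = 7.45 kN, N_AB = 7.45 kN.
A_BC = 213.8 mm².
σ_BC = N_BC/A_BC = 7450/213.8 = 34.84 MPa.

34.8 MPa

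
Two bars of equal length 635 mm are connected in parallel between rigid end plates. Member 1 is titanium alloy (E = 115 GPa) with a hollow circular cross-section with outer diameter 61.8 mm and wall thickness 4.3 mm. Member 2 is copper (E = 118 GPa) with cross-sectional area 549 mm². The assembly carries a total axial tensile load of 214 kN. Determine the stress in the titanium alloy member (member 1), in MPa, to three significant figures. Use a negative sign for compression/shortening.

A_1 = 776.8 mm².
Equal strain + equilibrium ⇒ each member carries load in proportion to AE: A₁E₁ = 89330000 N, A₂E₂ = 64780000 N, ΣAE = 154100000 N.
σ₁ = P·E₁/ΣAE = 214000·115000/154100000 = 159.7 MPa.

160 MPa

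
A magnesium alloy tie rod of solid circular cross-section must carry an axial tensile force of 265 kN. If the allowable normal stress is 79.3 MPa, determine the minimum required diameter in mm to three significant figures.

65.2 mm

Required area A ≥ P/σ_allow = 265000/79.3 = 3342 mm².
For a solid circular section, d ≥ √(4A/π) = 65.23 mm.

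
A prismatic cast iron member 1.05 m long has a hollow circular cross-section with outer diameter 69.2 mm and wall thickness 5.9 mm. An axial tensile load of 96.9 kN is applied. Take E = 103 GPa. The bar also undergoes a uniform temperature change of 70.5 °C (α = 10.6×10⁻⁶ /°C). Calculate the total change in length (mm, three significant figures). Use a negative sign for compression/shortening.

A = 1173 mm².
δ_mech = NL/(AE) = 96900·1050/(1173·103000) = 0.8419 mm.
δ_thermal = αLΔT = 10.6e-6·1050·70.5 = 0.7847 mm.
δ = δ_mech + δ_thermal = 1.627 mm.

1.63 mm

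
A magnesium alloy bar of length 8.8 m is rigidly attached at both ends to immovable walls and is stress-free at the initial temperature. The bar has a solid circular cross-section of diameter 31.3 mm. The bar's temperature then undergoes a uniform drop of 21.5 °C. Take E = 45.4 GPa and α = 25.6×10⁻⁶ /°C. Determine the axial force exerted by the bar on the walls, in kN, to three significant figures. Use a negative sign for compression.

19.2 kN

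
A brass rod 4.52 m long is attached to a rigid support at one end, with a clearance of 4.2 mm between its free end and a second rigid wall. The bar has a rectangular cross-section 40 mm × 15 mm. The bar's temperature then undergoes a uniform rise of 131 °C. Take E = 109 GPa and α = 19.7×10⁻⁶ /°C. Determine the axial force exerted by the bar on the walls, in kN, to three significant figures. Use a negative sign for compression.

Free thermal expansion αLΔT = 19.7e-6 · 4520 · 131 = 11.66 mm.
The walls engage after the gap closes; constrained expansion = 11.66 − 4.2 = 7.465 mm.
The walls impose strain ε = −(7.465)/4520 = -1.6515e-03; σ = Eε = 109000 · -1.6515e-03 = -180 MPa.
Wall reaction R = σ·A = -180·600 = -108000 N = -108 kN.

-108 kN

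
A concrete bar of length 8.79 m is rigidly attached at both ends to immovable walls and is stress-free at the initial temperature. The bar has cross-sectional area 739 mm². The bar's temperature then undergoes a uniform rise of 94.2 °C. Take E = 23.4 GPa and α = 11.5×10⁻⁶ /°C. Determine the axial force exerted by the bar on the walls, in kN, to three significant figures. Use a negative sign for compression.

-18.7 kN

Free thermal expansion αLΔT = 11.5e-6 · 8790 · 94.2 = 9.522 mm.
The walls impose strain ε = −(9.522)/8790 = -1.0833e-03; σ = Eε = 23400 · -1.0833e-03 = -25.35 MPa.
Wall reaction R = σ·A = -25.35·739 = -18730 N = -18.73 kN.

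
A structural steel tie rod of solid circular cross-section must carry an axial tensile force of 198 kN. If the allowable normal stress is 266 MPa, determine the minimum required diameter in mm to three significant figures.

30.8 mm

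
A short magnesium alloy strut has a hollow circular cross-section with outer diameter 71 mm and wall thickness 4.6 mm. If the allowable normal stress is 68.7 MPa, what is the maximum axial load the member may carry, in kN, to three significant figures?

65.9 kN

A = 959.6 mm².
P_max = σ_allow · A = 68.7 · 959.6 = 65920 N = 65.92 kN.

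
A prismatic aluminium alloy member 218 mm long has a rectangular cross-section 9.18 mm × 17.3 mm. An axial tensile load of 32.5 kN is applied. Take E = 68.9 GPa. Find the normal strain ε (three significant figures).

A = 158.8 mm².
σ = N/A = 204.6 MPa; ε = σ/E = 204.6/68900 = 2.970e-03.

0.00297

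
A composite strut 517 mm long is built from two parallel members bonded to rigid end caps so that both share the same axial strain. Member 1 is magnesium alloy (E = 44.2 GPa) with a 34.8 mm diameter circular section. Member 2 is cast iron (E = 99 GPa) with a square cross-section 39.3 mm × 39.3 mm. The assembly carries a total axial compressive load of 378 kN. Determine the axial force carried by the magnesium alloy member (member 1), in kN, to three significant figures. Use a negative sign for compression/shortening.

A_1 = 951.1 mm².
A_2 = 1544 mm².
Equal strain + equilibrium ⇒ each member carries load in proportion to AE: A₁E₁ = 42040000 N, A₂E₂ = 152900000 N, ΣAE = 194900000 N.
F₁ = P·A₁E₁/ΣAE = -378000·42040000/194900000 = -81520 N.

-81.5 kN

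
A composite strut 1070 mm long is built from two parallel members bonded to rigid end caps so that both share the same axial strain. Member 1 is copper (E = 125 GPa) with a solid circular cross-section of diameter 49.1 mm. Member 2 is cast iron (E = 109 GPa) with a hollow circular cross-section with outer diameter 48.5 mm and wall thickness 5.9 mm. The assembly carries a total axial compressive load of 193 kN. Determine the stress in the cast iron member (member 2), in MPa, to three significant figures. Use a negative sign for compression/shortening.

-65.2 MPa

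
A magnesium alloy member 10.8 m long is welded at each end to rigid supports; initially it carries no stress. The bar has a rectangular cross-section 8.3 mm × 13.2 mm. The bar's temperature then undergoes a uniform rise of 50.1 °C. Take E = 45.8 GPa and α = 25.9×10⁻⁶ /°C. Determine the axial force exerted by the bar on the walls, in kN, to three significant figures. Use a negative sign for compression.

-6.51 kN

Free thermal expansion αLΔT = 25.9e-6 · 10800 · 50.1 = 14.01 mm.
The walls impose strain ε = −(14.01)/10800 = -1.2976e-03; σ = Eε = 45800 · -1.2976e-03 = -59.43 MPa.
Wall reaction R = σ·A = -59.43·109.6 = -6511 N = -6.511 kN.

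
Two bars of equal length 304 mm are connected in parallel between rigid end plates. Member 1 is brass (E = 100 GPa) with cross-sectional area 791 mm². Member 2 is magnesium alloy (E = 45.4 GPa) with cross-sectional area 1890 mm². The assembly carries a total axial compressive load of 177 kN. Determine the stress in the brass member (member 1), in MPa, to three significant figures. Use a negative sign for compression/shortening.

Equal strain + equilibrium ⇒ each member carries load in proportion to AE: A₁E₁ = 79100000 N, A₂E₂ = 85810000 N, ΣAE = 164900000 N.
σ₁ = P·E₁/ΣAE = -177000·100000/164900000 = -107.3 MPa.

-107 MPa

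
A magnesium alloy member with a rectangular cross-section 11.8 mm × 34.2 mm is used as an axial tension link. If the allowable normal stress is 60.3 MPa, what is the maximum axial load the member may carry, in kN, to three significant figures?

A = 403.6 mm².
P_max = σ_allow · A = 60.3 · 403.6 = 24330 N = 24.33 kN.

24.3 kN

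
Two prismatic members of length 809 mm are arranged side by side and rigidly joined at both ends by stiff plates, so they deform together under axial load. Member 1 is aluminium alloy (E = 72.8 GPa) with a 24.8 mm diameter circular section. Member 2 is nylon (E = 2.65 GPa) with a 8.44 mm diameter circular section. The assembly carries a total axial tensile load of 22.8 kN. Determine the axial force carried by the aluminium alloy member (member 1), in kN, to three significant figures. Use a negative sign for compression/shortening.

A_1 = 483.1 mm².
A_2 = 55.95 mm².
Equal strain + equilibrium ⇒ each member carries load in proportion to AE: A₁E₁ = 35170000 N, A₂E₂ = 148300 N, ΣAE = 35310000 N.
F₁ = P·A₁E₁/ΣAE = 22800·35170000/35310000 = 22700 N.

22.7 kN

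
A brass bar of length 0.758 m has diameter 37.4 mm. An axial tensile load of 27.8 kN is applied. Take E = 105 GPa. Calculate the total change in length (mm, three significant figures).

A = 1099 mm².
δ_mech = NL/(AE) = 27800·758/(1099·105000) = 0.1827 mm.

0.183 mm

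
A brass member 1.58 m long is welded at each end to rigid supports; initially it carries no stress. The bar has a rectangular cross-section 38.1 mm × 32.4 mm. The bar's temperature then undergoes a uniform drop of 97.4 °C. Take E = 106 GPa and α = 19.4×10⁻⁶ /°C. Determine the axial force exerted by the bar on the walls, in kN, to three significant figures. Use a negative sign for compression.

247 kN

Free thermal expansion αLΔT = 19.4e-6 · 1580 · -97.4 = -2.986 mm.
The walls impose strain ε = −(-2.986)/1580 = 1.8896e-03; σ = Eε = 106000 · 1.8896e-03 = 200.3 MPa.
Wall reaction R = σ·A = 200.3·1234 = 247300 N = 247.3 kN.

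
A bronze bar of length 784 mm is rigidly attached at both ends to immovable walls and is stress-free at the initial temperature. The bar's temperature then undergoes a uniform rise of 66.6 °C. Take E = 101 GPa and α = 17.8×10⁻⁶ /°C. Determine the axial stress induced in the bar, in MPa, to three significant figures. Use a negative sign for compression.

Free thermal expansion αLΔT = 17.8e-6 · 784 · 66.6 = 0.9294 mm.
The walls impose strain ε = −(0.9294)/784 = -1.1855e-03; σ = Eε = 101000 · -1.1855e-03 = -119.7 MPa.

-120 MPa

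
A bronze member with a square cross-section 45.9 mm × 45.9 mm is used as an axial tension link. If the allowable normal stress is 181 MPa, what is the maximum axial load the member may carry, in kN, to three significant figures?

A = 2107 mm².
P_max = σ_allow · A = 181 · 2107 = 381300 N = 381.3 kN.

381 kN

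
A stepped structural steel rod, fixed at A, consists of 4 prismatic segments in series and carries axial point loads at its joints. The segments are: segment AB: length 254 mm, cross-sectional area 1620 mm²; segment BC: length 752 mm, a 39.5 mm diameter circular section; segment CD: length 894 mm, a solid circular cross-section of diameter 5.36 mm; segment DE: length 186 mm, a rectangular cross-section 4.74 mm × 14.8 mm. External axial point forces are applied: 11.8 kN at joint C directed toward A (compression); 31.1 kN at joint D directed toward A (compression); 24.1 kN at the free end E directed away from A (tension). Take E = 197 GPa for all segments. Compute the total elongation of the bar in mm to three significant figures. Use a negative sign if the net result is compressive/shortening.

Internal axial forces (sectioning from the free end, tension +): N_DE = 24.1 kN, N_CD = -7 kN, N_BC = -18.8 kN, N_AB = -18.8 kN.
A_BC = 1225 mm².
A_CD = 22.56 mm².
A_DE = 70.15 mm².
δ_AB = -18800·254/(1620·197000) = -0.01496 mm
δ_BC = -18800·752/(1225·197000) = -0.05856 mm
δ_CD = -7000·894/(22.56·197000) = -1.408 mm
δ_DE = 24100·186/(70.15·197000) = 0.3244 mm
δ = Σδ_i = -1.157 mm.

-1.16 mm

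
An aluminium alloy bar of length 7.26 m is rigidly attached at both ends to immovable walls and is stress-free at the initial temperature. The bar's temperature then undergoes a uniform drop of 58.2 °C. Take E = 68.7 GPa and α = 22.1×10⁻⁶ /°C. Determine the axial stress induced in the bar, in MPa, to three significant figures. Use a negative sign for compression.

88.4 MPa

Free thermal expansion αLΔT = 22.1e-6 · 7260 · -58.2 = -9.338 mm.
The walls impose strain ε = −(-9.338)/7260 = 1.2862e-03; σ = Eε = 68700 · 1.2862e-03 = 88.36 MPa.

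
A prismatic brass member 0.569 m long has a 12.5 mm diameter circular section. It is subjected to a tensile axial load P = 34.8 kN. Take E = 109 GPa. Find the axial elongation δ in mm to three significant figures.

1.48 mm

A = 122.7 mm².
δ_mech = NL/(AE) = 34800·569/(122.7·109000) = 1.48 mm.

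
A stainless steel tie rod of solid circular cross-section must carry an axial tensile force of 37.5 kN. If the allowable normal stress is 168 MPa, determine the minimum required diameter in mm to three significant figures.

16.9 mm

Required area A ≥ P/σ_allow = 37500/168 = 223.2 mm².
For a solid circular section, d ≥ √(4A/π) = 16.86 mm.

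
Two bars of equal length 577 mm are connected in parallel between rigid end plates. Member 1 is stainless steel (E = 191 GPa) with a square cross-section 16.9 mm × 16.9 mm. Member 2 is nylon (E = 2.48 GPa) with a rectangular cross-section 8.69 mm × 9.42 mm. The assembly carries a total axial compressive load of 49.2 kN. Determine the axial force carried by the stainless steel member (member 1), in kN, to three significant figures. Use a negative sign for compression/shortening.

A_1 = 285.6 mm².
A_2 = 81.86 mm².
Equal strain + equilibrium ⇒ each member carries load in proportion to AE: A₁E₁ = 54550000 N, A₂E₂ = 203000 N, ΣAE = 54750000 N.
F₁ = P·A₁E₁/ΣAE = -49200·54550000/54750000 = -49020 N.

-49.0 kN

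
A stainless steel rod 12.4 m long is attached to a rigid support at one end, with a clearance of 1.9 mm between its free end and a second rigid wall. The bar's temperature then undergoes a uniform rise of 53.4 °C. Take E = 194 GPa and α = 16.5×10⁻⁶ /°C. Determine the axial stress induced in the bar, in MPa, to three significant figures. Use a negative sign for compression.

-141 MPa

Free thermal expansion αLΔT = 16.5e-6 · 12400 · 53.4 = 10.93 mm.
The walls engage after the gap closes; constrained expansion = 10.93 − 1.9 = 9.026 mm.
The walls impose strain ε = −(9.026)/12400 = -7.2787e-04; σ = Eε = 194000 · -7.2787e-04 = -141.2 MPa.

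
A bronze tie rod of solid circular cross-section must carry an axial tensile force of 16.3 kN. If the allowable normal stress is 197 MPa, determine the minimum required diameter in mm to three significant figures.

10.3 mm

Required area A ≥ P/σ_allow = 16300/197 = 82.74 mm².
For a solid circular section, d ≥ √(4A/π) = 10.26 mm.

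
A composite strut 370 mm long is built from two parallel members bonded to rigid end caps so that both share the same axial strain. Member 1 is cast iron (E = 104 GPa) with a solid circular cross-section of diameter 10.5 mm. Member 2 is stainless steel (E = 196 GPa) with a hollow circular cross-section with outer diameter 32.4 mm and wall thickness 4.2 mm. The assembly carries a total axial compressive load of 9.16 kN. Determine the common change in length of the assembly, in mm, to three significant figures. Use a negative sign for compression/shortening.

-0.0414 mm

A_1 = 86.59 mm².
A_2 = 372.1 mm².
Equal strain + equilibrium ⇒ each member carries load in proportion to AE: A₁E₁ = 9005000 N, A₂E₂ = 72930000 N, ΣAE = 81940000 N.
δ = PL/ΣAE = -9160·370/81940000 = -0.04136 mm.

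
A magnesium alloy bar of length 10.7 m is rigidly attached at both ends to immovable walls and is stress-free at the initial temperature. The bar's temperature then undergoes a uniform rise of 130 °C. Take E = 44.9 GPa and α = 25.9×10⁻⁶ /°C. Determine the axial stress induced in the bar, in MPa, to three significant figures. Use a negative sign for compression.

-151 MPa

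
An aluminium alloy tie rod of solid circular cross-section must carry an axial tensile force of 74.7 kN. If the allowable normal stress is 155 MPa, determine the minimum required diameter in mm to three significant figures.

24.8 mm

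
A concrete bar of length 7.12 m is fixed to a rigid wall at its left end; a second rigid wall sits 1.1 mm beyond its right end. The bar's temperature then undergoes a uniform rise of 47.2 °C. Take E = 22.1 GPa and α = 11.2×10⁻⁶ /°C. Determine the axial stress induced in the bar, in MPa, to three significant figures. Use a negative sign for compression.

Free thermal expansion αLΔT = 11.2e-6 · 7120 · 47.2 = 3.764 mm.
The walls engage after the gap closes; constrained expansion = 3.764 − 1.1 = 2.664 mm.
The walls impose strain ε = −(2.664)/7120 = -3.7415e-04; σ = Eε = 22100 · -3.7415e-04 = -8.269 MPa.

-8.27 MPa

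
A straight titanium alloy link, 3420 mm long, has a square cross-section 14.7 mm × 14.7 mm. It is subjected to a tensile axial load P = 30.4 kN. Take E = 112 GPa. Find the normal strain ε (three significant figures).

A = 216.1 mm².
σ = N/A = 140.7 MPa; ε = σ/E = 140.7/112000 = 1.256e-03.

0.00126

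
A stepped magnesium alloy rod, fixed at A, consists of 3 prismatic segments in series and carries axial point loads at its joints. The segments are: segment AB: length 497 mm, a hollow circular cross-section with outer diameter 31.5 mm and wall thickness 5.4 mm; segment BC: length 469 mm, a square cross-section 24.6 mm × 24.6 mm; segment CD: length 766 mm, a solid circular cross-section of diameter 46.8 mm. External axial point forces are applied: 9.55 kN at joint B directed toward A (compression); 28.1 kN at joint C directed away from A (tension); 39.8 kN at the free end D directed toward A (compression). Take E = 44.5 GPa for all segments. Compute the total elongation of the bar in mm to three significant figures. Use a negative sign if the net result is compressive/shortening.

Internal axial forces (sectioning from the free end, tension +): N_CD = -39.8 kN, N_BC = -11.7 kN, N_AB = -21.25 kN.
A_AB = 442.8 mm².
A_BC = 605.2 mm².
A_CD = 1720 mm².
δ_AB = -21250·497/(442.8·44500) = -0.536 mm
δ_BC = -11700·469/(605.2·44500) = -0.2038 mm
δ_CD = -39800·766/(1720·44500) = -0.3983 mm
δ = Σδ_i = -1.138 mm.

-1.14 mm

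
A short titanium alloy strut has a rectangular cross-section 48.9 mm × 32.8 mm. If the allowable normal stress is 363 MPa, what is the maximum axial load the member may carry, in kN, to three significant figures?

A = 1604 mm².
P_max = σ_allow · A = 363 · 1604 = 582200 N = 582.2 kN.

582 kN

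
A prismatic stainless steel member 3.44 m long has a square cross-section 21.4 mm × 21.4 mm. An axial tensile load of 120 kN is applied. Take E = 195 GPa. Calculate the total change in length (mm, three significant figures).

4.62 mm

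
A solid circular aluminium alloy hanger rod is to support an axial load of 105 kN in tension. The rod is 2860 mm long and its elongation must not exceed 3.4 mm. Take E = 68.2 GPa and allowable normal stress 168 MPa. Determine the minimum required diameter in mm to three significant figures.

40.6 mm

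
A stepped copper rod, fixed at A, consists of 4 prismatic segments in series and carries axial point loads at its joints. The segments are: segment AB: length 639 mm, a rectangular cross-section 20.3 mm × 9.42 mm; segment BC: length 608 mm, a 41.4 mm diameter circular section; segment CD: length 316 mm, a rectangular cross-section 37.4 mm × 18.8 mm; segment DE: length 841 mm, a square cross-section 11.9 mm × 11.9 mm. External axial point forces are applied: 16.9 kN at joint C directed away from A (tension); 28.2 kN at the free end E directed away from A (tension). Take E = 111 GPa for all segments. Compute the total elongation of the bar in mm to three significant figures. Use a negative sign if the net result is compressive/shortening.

3.16 mm

Internal axial forces (sectioning from the free end, tension +): N_DE = 28.2 kN, N_CD = 28.2 kN, N_BC = 45.1 kN, N_AB = 45.1 kN.
A_AB = 191.2 mm².
A_BC = 1346 mm².
A_CD = 703.1 mm².
A_DE = 141.6 mm².
δ_AB = 45100·639/(191.2·111000) = 1.358 mm
δ_BC = 45100·608/(1346·111000) = 0.1835 mm
δ_CD = 28200·316/(703.1·111000) = 0.1142 mm
δ_DE = 28200·841/(141.6·111000) = 1.509 mm
δ = Σδ_i = 3.164 mm.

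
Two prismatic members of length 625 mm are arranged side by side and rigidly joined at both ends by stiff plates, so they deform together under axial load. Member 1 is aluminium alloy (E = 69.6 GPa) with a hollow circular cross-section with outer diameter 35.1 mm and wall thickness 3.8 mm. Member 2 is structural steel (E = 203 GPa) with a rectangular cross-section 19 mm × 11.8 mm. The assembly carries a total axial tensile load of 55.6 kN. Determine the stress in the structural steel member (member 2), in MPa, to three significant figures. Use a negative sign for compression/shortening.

A_1 = 373.7 mm².
A_2 = 224.2 mm².
Equal strain + equilibrium ⇒ each member carries load in proportion to AE: A₁E₁ = 26010000 N, A₂E₂ = 45510000 N, ΣAE = 71520000 N.
σ₂ = P·E₂/ΣAE = 55600·203000/71520000 = 157.8 MPa.

158 MPa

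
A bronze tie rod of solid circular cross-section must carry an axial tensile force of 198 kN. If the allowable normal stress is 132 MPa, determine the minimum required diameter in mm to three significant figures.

43.7 mm

Required area A ≥ P/σ_allow = 198000/132 = 1500 mm².
For a solid circular section, d ≥ √(4A/π) = 43.7 mm.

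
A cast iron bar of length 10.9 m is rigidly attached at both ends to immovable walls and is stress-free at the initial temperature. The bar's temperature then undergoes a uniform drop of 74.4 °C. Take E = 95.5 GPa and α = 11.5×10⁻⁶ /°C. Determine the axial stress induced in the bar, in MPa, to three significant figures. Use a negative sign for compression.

81.7 MPa

Free thermal expansion αLΔT = 11.5e-6 · 10900 · -74.4 = -9.326 mm.
The walls impose strain ε = −(-9.326)/10900 = 8.5560e-04; σ = Eε = 95500 · 8.5560e-04 = 81.71 MPa.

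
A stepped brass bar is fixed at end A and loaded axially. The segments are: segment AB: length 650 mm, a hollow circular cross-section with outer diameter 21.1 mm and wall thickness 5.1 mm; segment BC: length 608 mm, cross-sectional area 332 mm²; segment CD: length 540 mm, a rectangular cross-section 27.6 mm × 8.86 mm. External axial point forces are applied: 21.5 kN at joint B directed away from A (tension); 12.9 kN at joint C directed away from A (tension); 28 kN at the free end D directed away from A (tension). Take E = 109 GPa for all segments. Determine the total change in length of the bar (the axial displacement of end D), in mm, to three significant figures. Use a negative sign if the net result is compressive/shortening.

2.71 mm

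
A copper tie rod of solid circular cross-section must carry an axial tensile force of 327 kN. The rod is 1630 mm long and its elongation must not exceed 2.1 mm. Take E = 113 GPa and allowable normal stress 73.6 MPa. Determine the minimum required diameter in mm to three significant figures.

75.2 mm

Required area A ≥ P/σ_allow = 327000/73.6 = 4443 mm².
For a solid circular section, d ≥ √(4A/π) = 75.21 mm.
Elongation limit: A ≥ PL/(Eδ_allow) = 327000·1630/(113000·2.1) = 2246 mm² ⇒ d ≥ 53.48 mm.
The stress limit governs.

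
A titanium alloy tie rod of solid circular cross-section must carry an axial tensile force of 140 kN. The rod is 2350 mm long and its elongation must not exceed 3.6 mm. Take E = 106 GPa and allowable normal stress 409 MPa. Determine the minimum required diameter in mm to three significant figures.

Required area A ≥ P/σ_allow = 140000/409 = 342.3 mm².
For a solid circular section, d ≥ √(4A/π) = 20.88 mm.
Elongation limit: A ≥ PL/(Eδ_allow) = 140000·2350/(106000·3.6) = 862.2 mm² ⇒ d ≥ 33.13 mm.
The elongation limit governs.

33.1 mm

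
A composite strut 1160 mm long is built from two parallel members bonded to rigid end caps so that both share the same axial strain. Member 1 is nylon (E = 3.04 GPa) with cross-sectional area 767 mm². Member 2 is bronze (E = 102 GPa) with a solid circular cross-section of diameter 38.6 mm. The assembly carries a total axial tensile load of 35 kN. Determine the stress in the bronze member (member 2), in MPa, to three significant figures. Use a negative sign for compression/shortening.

29.3 MPa

A_2 = 1170 mm².
Equal strain + equilibrium ⇒ each member carries load in proportion to AE: A₁E₁ = 2332000 N, A₂E₂ = 119400000 N, ΣAE = 121700000 N.
σ₂ = P·E₂/ΣAE = 35000·102000/121700000 = 29.34 MPa.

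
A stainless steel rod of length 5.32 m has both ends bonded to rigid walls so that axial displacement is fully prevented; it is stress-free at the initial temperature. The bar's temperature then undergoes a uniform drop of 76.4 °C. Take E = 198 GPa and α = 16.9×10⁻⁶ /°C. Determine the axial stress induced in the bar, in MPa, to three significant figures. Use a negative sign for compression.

256 MPa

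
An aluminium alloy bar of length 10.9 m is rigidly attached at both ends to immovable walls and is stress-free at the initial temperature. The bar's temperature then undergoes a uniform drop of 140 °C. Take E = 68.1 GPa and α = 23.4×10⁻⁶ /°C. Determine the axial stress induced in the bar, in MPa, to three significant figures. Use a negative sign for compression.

Free thermal expansion αLΔT = 23.4e-6 · 10900 · -140 = -35.71 mm.
The walls impose strain ε = −(-35.71)/10900 = 3.2760e-03; σ = Eε = 68100 · 3.2760e-03 = 223.1 MPa.

223 MPa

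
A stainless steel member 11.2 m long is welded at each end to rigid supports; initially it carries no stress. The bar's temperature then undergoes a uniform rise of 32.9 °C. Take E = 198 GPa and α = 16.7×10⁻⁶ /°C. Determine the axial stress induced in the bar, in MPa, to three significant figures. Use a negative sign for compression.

-109 MPa

Free thermal expansion αLΔT = 16.7e-6 · 11200 · 32.9 = 6.154 mm.
The walls impose strain ε = −(6.154)/11200 = -5.4943e-04; σ = Eε = 198000 · -5.4943e-04 = -108.8 MPa.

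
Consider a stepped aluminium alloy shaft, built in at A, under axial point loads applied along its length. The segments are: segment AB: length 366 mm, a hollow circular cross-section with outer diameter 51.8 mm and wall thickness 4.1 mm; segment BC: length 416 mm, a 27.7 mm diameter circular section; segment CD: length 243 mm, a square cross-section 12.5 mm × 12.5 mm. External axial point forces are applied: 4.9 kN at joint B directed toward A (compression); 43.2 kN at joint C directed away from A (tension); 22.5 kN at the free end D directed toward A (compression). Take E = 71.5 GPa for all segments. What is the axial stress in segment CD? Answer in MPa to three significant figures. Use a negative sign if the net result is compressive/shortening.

Internal axial forces (sectioning from the free end, tension +): N_CD = -22.5 kN, N_BC = 20.7 kN, N_AB = 15.8 kN.
A_CD = 156.2 mm².
σ_CD = N_CD/A_CD = -22500/156.2 = -144 MPa.

-144 MPa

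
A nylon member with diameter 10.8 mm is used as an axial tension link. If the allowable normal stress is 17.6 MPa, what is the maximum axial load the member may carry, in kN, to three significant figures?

A = 91.61 mm².
P_max = σ_allow · A = 17.6 · 91.61 = 1612 N = 1.612 kN.

1.61 kN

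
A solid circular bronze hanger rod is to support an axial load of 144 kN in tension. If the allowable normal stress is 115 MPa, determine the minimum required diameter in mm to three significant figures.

39.9 mm

Required area A ≥ P/σ_allow = 144000/115 = 1252 mm².
For a solid circular section, d ≥ √(4A/π) = 39.93 mm.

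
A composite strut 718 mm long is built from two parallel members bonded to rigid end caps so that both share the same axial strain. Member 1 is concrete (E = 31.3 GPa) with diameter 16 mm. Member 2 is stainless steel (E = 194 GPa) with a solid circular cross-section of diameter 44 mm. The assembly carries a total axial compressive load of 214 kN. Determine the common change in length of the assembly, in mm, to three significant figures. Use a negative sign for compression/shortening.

A_1 = 201.1 mm².
A_2 = 1521 mm².
Equal strain + equilibrium ⇒ each member carries load in proportion to AE: A₁E₁ = 6293000 N, A₂E₂ = 295000000 N, ΣAE = 301300000 N.
δ = PL/ΣAE = -214000·718/301300000 = -0.51 mm.

-0.510 mm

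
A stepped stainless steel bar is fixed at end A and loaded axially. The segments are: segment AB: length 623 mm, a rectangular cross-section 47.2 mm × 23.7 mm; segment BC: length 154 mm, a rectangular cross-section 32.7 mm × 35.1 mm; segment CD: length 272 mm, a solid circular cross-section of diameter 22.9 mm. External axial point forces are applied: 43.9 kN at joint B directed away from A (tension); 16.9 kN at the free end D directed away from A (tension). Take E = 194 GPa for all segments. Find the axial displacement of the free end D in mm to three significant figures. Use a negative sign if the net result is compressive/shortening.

Internal axial forces (sectioning from the free end, tension +): N_CD = 16.9 kN, N_BC = 16.9 kN, N_AB = 60.8 kN.
A_AB = 1119 mm².
A_BC = 1148 mm².
A_CD = 411.9 mm².
δ_AB = 60800·623/(1119·194000) = 0.1745 mm
δ_BC = 16900·154/(1148·194000) = 0.01169 mm
δ_CD = 16900·272/(411.9·194000) = 0.05753 mm
δ = Σδ_i = 0.2438 mm.

0.244 mm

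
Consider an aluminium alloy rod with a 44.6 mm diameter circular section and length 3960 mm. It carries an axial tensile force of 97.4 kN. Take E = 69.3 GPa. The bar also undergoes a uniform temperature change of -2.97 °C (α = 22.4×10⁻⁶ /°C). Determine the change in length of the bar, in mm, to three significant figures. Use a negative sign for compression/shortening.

3.30 mm

A = 1562 mm².
δ_mech = NL/(AE) = 97400·3960/(1562·69300) = 3.563 mm.
δ_thermal = αLΔT = 22.4e-6·3960·-2.97 = -0.2635 mm.
δ = δ_mech + δ_thermal = 3.299 mm.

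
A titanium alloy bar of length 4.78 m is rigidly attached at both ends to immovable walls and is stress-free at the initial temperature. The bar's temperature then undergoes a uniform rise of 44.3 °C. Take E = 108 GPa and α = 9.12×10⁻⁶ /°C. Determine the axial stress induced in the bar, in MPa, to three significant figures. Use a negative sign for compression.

-43.6 MPa

Free thermal expansion αLΔT = 9.12e-6 · 4780 · 44.3 = 1.931 mm.
The walls impose strain ε = −(1.931)/4780 = -4.0402e-04; σ = Eε = 108000 · -4.0402e-04 = -43.63 MPa.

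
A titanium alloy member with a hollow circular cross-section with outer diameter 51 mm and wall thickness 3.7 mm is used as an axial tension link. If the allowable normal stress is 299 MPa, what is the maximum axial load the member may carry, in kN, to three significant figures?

A = 549.8 mm².
P_max = σ_allow · A = 299 · 549.8 = 164400 N = 164.4 kN.

164 kN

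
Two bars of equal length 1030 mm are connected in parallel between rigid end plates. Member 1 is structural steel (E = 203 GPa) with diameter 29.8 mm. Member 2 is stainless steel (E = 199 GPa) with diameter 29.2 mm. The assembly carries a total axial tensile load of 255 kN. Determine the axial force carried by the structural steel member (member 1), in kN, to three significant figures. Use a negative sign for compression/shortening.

131 kN

A_1 = 697.5 mm².
A_2 = 669.7 mm².
Equal strain + equilibrium ⇒ each member carries load in proportion to AE: A₁E₁ = 141600000 N, A₂E₂ = 133300000 N, ΣAE = 274800000 N.
F₁ = P·A₁E₁/ΣAE = 255000·141600000/274800000 = 131400 N.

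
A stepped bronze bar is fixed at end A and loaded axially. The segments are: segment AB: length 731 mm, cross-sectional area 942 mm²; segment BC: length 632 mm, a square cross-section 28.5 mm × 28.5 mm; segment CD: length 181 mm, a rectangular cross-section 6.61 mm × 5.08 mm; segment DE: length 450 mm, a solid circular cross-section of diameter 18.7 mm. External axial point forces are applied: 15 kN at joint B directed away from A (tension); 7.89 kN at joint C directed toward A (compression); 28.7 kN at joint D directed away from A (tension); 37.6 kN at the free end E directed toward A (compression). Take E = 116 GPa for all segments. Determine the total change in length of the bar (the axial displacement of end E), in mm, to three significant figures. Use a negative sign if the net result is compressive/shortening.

Internal axial forces (sectioning from the free end, tension +): N_DE = -37.6 kN, N_CD = -8.9 kN, N_BC = -16.79 kN, N_AB = -1.79 kN.
A_BC = 812.2 mm².
A_CD = 33.58 mm².
A_DE = 274.6 mm².
δ_AB = -1790·731/(942·116000) = -0.01197 mm
δ_BC = -16790·632/(812.2·116000) = -0.1126 mm
δ_CD = -8900·181/(33.58·116000) = -0.4136 mm
δ_DE = -37600·450/(274.6·116000) = -0.5311 mm
δ = Σδ_i = -1.069 mm.

-1.07 mm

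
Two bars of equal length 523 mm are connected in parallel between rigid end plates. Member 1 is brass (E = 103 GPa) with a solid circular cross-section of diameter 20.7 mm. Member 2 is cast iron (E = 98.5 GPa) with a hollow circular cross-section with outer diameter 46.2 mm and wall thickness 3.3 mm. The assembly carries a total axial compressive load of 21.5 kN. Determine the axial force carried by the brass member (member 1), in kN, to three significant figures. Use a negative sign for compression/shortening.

A_1 = 336.5 mm².
A_2 = 444.8 mm².
Equal strain + equilibrium ⇒ each member carries load in proportion to AE: A₁E₁ = 34660000 N, A₂E₂ = 43810000 N, ΣAE = 78470000 N.
F₁ = P·A₁E₁/ΣAE = -21500·34660000/78470000 = -9497 N.

-9.50 kN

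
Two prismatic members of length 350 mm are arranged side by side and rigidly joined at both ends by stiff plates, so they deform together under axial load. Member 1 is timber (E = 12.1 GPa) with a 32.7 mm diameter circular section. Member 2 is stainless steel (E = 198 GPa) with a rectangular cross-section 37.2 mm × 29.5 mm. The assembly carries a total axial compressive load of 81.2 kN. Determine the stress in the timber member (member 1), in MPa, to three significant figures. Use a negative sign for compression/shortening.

-4.32 MPa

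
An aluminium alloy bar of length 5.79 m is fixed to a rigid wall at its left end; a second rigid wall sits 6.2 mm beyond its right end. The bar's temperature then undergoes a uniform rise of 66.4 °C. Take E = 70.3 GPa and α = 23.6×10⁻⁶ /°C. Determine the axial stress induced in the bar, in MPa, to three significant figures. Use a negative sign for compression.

Free thermal expansion αLΔT = 23.6e-6 · 5790 · 66.4 = 9.073 mm.
The walls engage after the gap closes; constrained expansion = 9.073 − 6.2 = 2.873 mm.
The walls impose strain ε = −(2.873)/5790 = -4.9623e-04; σ = Eε = 70300 · -4.9623e-04 = -34.88 MPa.

-34.9 MPa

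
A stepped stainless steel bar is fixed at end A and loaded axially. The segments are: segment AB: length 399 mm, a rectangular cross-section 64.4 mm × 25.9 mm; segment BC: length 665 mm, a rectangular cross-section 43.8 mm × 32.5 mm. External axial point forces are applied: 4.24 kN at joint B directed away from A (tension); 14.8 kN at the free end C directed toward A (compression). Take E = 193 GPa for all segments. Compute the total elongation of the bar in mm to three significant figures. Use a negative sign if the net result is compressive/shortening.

Internal axial forces (sectioning from the free end, tension +): N_BC = -14.8 kN, N_AB = -10.56 kN.
A_AB = 1668 mm².
A_BC = 1424 mm².
δ_AB = -10560·399/(1668·193000) = -0.01309 mm
δ_BC = -14800·665/(1424·193000) = -0.03582 mm
δ = Σδ_i = -0.04891 mm.

-0.0489 mm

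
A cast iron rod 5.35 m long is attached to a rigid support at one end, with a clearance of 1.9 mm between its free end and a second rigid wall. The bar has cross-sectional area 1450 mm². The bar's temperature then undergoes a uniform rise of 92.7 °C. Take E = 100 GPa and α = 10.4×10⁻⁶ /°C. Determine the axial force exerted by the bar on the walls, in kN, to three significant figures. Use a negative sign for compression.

Free thermal expansion αLΔT = 10.4e-6 · 5350 · 92.7 = 5.158 mm.
The walls engage after the gap closes; constrained expansion = 5.158 − 1.9 = 3.258 mm.
The walls impose strain ε = −(3.258)/5350 = -6.0894e-04; σ = Eε = 100000 · -6.0894e-04 = -60.89 MPa.
Wall reaction R = σ·A = -60.89·1450 = -88300 N = -88.3 kN.

-88.3 kN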